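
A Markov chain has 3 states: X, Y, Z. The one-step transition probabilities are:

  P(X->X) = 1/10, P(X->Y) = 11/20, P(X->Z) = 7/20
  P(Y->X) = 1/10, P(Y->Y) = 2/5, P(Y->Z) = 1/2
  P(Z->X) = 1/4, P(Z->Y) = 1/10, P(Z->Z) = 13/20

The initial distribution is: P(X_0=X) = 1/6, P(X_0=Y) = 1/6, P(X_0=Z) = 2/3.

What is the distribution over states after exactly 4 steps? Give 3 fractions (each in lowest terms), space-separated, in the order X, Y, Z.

Answer: 7333/40000 83477/320000 177859/320000

Derivation:
Propagating the distribution step by step (d_{t+1} = d_t * P):
d_0 = (X=1/6, Y=1/6, Z=2/3)
  d_1[X] = 1/6*1/10 + 1/6*1/10 + 2/3*1/4 = 1/5
  d_1[Y] = 1/6*11/20 + 1/6*2/5 + 2/3*1/10 = 9/40
  d_1[Z] = 1/6*7/20 + 1/6*1/2 + 2/3*13/20 = 23/40
d_1 = (X=1/5, Y=9/40, Z=23/40)
  d_2[X] = 1/5*1/10 + 9/40*1/10 + 23/40*1/4 = 149/800
  d_2[Y] = 1/5*11/20 + 9/40*2/5 + 23/40*1/10 = 103/400
  d_2[Z] = 1/5*7/20 + 9/40*1/2 + 23/40*13/20 = 89/160
d_2 = (X=149/800, Y=103/400, Z=89/160)
  d_3[X] = 149/800*1/10 + 103/400*1/10 + 89/160*1/4 = 587/3200
  d_3[Y] = 149/800*11/20 + 103/400*2/5 + 89/160*1/10 = 4177/16000
  d_3[Z] = 149/800*7/20 + 103/400*1/2 + 89/160*13/20 = 1111/2000
d_3 = (X=587/3200, Y=4177/16000, Z=1111/2000)
  d_4[X] = 587/3200*1/10 + 4177/16000*1/10 + 1111/2000*1/4 = 7333/40000
  d_4[Y] = 587/3200*11/20 + 4177/16000*2/5 + 1111/2000*1/10 = 83477/320000
  d_4[Z] = 587/3200*7/20 + 4177/16000*1/2 + 1111/2000*13/20 = 177859/320000
d_4 = (X=7333/40000, Y=83477/320000, Z=177859/320000)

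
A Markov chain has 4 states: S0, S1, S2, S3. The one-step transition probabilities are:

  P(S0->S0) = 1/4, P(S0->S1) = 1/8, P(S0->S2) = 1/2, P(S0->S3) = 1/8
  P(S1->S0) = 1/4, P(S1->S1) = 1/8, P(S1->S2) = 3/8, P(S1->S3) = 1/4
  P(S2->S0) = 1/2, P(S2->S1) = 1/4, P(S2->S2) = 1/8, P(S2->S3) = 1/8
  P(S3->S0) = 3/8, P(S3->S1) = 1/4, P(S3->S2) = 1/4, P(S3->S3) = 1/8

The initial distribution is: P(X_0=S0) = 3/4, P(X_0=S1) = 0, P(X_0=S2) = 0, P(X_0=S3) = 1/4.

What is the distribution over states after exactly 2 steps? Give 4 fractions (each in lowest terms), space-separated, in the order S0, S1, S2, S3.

Answer: 3/8 25/128 73/256 37/256

Derivation:
Propagating the distribution step by step (d_{t+1} = d_t * P):
d_0 = (S0=3/4, S1=0, S2=0, S3=1/4)
  d_1[S0] = 3/4*1/4 + 0*1/4 + 0*1/2 + 1/4*3/8 = 9/32
  d_1[S1] = 3/4*1/8 + 0*1/8 + 0*1/4 + 1/4*1/4 = 5/32
  d_1[S2] = 3/4*1/2 + 0*3/8 + 0*1/8 + 1/4*1/4 = 7/16
  d_1[S3] = 3/4*1/8 + 0*1/4 + 0*1/8 + 1/4*1/8 = 1/8
d_1 = (S0=9/32, S1=5/32, S2=7/16, S3=1/8)
  d_2[S0] = 9/32*1/4 + 5/32*1/4 + 7/16*1/2 + 1/8*3/8 = 3/8
  d_2[S1] = 9/32*1/8 + 5/32*1/8 + 7/16*1/4 + 1/8*1/4 = 25/128
  d_2[S2] = 9/32*1/2 + 5/32*3/8 + 7/16*1/8 + 1/8*1/4 = 73/256
  d_2[S3] = 9/32*1/8 + 5/32*1/4 + 7/16*1/8 + 1/8*1/8 = 37/256
d_2 = (S0=3/8, S1=25/128, S2=73/256, S3=37/256)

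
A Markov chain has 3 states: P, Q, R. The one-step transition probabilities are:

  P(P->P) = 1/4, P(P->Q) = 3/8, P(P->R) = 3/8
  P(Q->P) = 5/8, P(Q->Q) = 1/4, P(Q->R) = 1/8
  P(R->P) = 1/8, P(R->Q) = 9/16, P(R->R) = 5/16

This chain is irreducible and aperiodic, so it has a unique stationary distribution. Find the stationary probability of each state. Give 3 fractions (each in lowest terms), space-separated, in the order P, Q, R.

Answer: 19/53 20/53 14/53

Derivation:
The stationary distribution satisfies pi = pi * P, i.e.:
  pi_P = 1/4*pi_P + 5/8*pi_Q + 1/8*pi_R
  pi_Q = 3/8*pi_P + 1/4*pi_Q + 9/16*pi_R
  pi_R = 3/8*pi_P + 1/8*pi_Q + 5/16*pi_R
with normalization: pi_P + pi_Q + pi_R = 1.

Using the first 2 balance equations plus normalization, the linear system A*pi = b is:
  [-3/4, 5/8, 1/8] . pi = 0
  [3/8, -3/4, 9/16] . pi = 0
  [1, 1, 1] . pi = 1

Solving yields:
  pi_P = 19/53
  pi_Q = 20/53
  pi_R = 14/53

Verification (pi * P):
  19/53*1/4 + 20/53*5/8 + 14/53*1/8 = 19/53 = pi_P  (ok)
  19/53*3/8 + 20/53*1/4 + 14/53*9/16 = 20/53 = pi_Q  (ok)
  19/53*3/8 + 20/53*1/8 + 14/53*5/16 = 14/53 = pi_R  (ok)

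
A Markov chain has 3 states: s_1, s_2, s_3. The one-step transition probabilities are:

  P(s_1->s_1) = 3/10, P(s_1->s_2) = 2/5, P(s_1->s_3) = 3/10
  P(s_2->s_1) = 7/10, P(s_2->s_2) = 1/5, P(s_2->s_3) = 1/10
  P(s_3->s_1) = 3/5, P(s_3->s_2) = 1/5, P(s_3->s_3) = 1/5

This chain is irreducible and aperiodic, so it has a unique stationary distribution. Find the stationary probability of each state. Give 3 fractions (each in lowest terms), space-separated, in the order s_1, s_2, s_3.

Answer: 31/64 19/64 7/32

Derivation:
The stationary distribution satisfies pi = pi * P, i.e.:
  pi_s_1 = 3/10*pi_s_1 + 7/10*pi_s_2 + 3/5*pi_s_3
  pi_s_2 = 2/5*pi_s_1 + 1/5*pi_s_2 + 1/5*pi_s_3
  pi_s_3 = 3/10*pi_s_1 + 1/10*pi_s_2 + 1/5*pi_s_3
with normalization: pi_s_1 + pi_s_2 + pi_s_3 = 1.

Using the first 2 balance equations plus normalization, the linear system A*pi = b is:
  [-7/10, 7/10, 3/5] . pi = 0
  [2/5, -4/5, 1/5] . pi = 0
  [1, 1, 1] . pi = 1

Solving yields:
  pi_s_1 = 31/64
  pi_s_2 = 19/64
  pi_s_3 = 7/32

Verification (pi * P):
  31/64*3/10 + 19/64*7/10 + 7/32*3/5 = 31/64 = pi_s_1  (ok)
  31/64*2/5 + 19/64*1/5 + 7/32*1/5 = 19/64 = pi_s_2  (ok)
  31/64*3/10 + 19/64*1/10 + 7/32*1/5 = 7/32 = pi_s_3  (ok)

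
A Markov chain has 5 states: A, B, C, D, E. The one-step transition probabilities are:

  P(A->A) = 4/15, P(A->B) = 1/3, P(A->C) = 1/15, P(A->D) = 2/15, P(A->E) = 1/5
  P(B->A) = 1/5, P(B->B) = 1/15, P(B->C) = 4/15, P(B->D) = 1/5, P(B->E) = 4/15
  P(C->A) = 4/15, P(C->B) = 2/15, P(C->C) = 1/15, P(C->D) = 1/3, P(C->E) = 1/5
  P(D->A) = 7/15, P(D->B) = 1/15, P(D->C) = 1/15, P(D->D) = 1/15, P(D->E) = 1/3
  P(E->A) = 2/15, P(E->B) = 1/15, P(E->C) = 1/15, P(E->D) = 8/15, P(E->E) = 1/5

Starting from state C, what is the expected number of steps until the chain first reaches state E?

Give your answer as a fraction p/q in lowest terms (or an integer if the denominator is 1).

Let h_i = expected steps to first reach E from state i.
Boundary: h_E = 0.
First-step equations for the other states:
  h_A = 1 + 4/15*h_A + 1/3*h_B + 1/15*h_C + 2/15*h_D + 1/5*h_E
  h_B = 1 + 1/5*h_A + 1/15*h_B + 4/15*h_C + 1/5*h_D + 4/15*h_E
  h_C = 1 + 4/15*h_A + 2/15*h_B + 1/15*h_C + 1/3*h_D + 1/5*h_E
  h_D = 1 + 7/15*h_A + 1/15*h_B + 1/15*h_C + 1/15*h_D + 1/3*h_E

Substituting h_E = 0 and rearranging gives the linear system (I - Q) h = 1:
  [11/15, -1/3, -1/15, -2/15] . (h_A, h_B, h_C, h_D) = 1
  [-1/5, 14/15, -4/15, -1/5] . (h_A, h_B, h_C, h_D) = 1
  [-4/15, -2/15, 14/15, -1/3] . (h_A, h_B, h_C, h_D) = 1
  [-7/15, -1/15, -1/15, 14/15] . (h_A, h_B, h_C, h_D) = 1

Solving yields:
  h_A = 1500/353
  h_B = 1410/353
  h_C = 1485/353
  h_D = 1335/353

Starting state is C, so the expected hitting time is h_C = 1485/353.

Answer: 1485/353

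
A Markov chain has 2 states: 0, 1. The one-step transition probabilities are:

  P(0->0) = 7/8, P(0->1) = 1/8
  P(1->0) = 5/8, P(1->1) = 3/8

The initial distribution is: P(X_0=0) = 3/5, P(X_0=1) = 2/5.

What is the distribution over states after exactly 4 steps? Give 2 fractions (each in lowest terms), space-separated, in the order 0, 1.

Answer: 2131/2560 429/2560

Derivation:
Propagating the distribution step by step (d_{t+1} = d_t * P):
d_0 = (0=3/5, 1=2/5)
  d_1[0] = 3/5*7/8 + 2/5*5/8 = 31/40
  d_1[1] = 3/5*1/8 + 2/5*3/8 = 9/40
d_1 = (0=31/40, 1=9/40)
  d_2[0] = 31/40*7/8 + 9/40*5/8 = 131/160
  d_2[1] = 31/40*1/8 + 9/40*3/8 = 29/160
d_2 = (0=131/160, 1=29/160)
  d_3[0] = 131/160*7/8 + 29/160*5/8 = 531/640
  d_3[1] = 131/160*1/8 + 29/160*3/8 = 109/640
d_3 = (0=531/640, 1=109/640)
  d_4[0] = 531/640*7/8 + 109/640*5/8 = 2131/2560
  d_4[1] = 531/640*1/8 + 109/640*3/8 = 429/2560
d_4 = (0=2131/2560, 1=429/2560)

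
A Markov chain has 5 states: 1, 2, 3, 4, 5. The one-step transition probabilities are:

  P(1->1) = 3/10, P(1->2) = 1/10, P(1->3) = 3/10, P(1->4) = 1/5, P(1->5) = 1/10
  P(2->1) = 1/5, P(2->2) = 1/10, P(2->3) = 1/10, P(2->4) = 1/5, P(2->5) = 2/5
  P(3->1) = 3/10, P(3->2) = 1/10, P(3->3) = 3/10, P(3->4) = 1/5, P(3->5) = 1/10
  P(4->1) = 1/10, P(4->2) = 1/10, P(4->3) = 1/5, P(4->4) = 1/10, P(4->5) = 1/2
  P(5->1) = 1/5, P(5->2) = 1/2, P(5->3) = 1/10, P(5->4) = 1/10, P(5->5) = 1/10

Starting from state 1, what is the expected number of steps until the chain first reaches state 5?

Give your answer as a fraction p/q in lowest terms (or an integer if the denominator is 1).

Let h_i = expected steps to first reach 5 from state i.
Boundary: h_5 = 0.
First-step equations for the other states:
  h_1 = 1 + 3/10*h_1 + 1/10*h_2 + 3/10*h_3 + 1/5*h_4 + 1/10*h_5
  h_2 = 1 + 1/5*h_1 + 1/10*h_2 + 1/10*h_3 + 1/5*h_4 + 2/5*h_5
  h_3 = 1 + 3/10*h_1 + 1/10*h_2 + 3/10*h_3 + 1/5*h_4 + 1/10*h_5
  h_4 = 1 + 1/10*h_1 + 1/10*h_2 + 1/5*h_3 + 1/10*h_4 + 1/2*h_5

Substituting h_5 = 0 and rearranging gives the linear system (I - Q) h = 1:
  [7/10, -1/10, -3/10, -1/5] . (h_1, h_2, h_3, h_4) = 1
  [-1/5, 9/10, -1/10, -1/5] . (h_1, h_2, h_3, h_4) = 1
  [-3/10, -1/10, 7/10, -1/5] . (h_1, h_2, h_3, h_4) = 1
  [-1/10, -1/10, -1/5, 9/10] . (h_1, h_2, h_3, h_4) = 1

Solving yields:
  h_1 = 1100/223
  h_2 = 770/223
  h_3 = 1100/223
  h_4 = 700/223

Starting state is 1, so the expected hitting time is h_1 = 1100/223.

Answer: 1100/223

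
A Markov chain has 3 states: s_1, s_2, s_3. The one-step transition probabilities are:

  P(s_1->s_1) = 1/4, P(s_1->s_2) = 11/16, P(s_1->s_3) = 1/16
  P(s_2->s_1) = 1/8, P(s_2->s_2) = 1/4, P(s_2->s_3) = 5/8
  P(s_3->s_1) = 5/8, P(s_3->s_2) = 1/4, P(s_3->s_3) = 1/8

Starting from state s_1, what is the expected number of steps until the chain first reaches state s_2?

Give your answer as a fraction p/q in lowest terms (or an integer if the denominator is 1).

Answer: 120/79

Derivation:
Let h_i = expected steps to first reach s_2 from state i.
Boundary: h_s_2 = 0.
First-step equations for the other states:
  h_s_1 = 1 + 1/4*h_s_1 + 11/16*h_s_2 + 1/16*h_s_3
  h_s_3 = 1 + 5/8*h_s_1 + 1/4*h_s_2 + 1/8*h_s_3

Substituting h_s_2 = 0 and rearranging gives the linear system (I - Q) h = 1:
  [3/4, -1/16] . (h_s_1, h_s_3) = 1
  [-5/8, 7/8] . (h_s_1, h_s_3) = 1

Solving yields:
  h_s_1 = 120/79
  h_s_3 = 176/79

Starting state is s_1, so the expected hitting time is h_s_1 = 120/79.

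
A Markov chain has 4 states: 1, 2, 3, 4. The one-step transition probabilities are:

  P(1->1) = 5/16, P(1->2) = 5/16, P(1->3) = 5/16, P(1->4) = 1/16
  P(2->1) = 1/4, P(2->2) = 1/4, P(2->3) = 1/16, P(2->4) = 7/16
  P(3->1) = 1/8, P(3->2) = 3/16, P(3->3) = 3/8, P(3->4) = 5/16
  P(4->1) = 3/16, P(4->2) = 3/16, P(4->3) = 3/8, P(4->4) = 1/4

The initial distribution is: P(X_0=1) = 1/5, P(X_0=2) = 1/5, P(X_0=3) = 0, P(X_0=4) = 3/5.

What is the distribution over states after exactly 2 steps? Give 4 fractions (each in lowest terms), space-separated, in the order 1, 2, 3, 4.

Propagating the distribution step by step (d_{t+1} = d_t * P):
d_0 = (1=1/5, 2=1/5, 3=0, 4=3/5)
  d_1[1] = 1/5*5/16 + 1/5*1/4 + 0*1/8 + 3/5*3/16 = 9/40
  d_1[2] = 1/5*5/16 + 1/5*1/4 + 0*3/16 + 3/5*3/16 = 9/40
  d_1[3] = 1/5*5/16 + 1/5*1/16 + 0*3/8 + 3/5*3/8 = 3/10
  d_1[4] = 1/5*1/16 + 1/5*7/16 + 0*5/16 + 3/5*1/4 = 1/4
d_1 = (1=9/40, 2=9/40, 3=3/10, 4=1/4)
  d_2[1] = 9/40*5/16 + 9/40*1/4 + 3/10*1/8 + 1/4*3/16 = 27/128
  d_2[2] = 9/40*5/16 + 9/40*1/4 + 3/10*3/16 + 1/4*3/16 = 147/640
  d_2[3] = 9/40*5/16 + 9/40*1/16 + 3/10*3/8 + 1/4*3/8 = 93/320
  d_2[4] = 9/40*1/16 + 9/40*7/16 + 3/10*5/16 + 1/4*1/4 = 43/160
d_2 = (1=27/128, 2=147/640, 3=93/320, 4=43/160)

Answer: 27/128 147/640 93/320 43/160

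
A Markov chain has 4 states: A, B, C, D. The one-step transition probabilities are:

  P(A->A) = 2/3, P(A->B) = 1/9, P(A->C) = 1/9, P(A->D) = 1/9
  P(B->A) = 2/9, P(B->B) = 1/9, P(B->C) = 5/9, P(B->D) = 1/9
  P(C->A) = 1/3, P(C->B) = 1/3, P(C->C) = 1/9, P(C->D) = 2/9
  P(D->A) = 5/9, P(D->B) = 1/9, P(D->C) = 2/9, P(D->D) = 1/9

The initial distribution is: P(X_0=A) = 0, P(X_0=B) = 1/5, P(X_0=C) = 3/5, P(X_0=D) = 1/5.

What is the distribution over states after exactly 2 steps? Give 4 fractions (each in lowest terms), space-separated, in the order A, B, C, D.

Answer: 188/405 13/81 97/405 11/81

Derivation:
Propagating the distribution step by step (d_{t+1} = d_t * P):
d_0 = (A=0, B=1/5, C=3/5, D=1/5)
  d_1[A] = 0*2/3 + 1/5*2/9 + 3/5*1/3 + 1/5*5/9 = 16/45
  d_1[B] = 0*1/9 + 1/5*1/9 + 3/5*1/3 + 1/5*1/9 = 11/45
  d_1[C] = 0*1/9 + 1/5*5/9 + 3/5*1/9 + 1/5*2/9 = 2/9
  d_1[D] = 0*1/9 + 1/5*1/9 + 3/5*2/9 + 1/5*1/9 = 8/45
d_1 = (A=16/45, B=11/45, C=2/9, D=8/45)
  d_2[A] = 16/45*2/3 + 11/45*2/9 + 2/9*1/3 + 8/45*5/9 = 188/405
  d_2[B] = 16/45*1/9 + 11/45*1/9 + 2/9*1/3 + 8/45*1/9 = 13/81
  d_2[C] = 16/45*1/9 + 11/45*5/9 + 2/9*1/9 + 8/45*2/9 = 97/405
  d_2[D] = 16/45*1/9 + 11/45*1/9 + 2/9*2/9 + 8/45*1/9 = 11/81
d_2 = (A=188/405, B=13/81, C=97/405, D=11/81)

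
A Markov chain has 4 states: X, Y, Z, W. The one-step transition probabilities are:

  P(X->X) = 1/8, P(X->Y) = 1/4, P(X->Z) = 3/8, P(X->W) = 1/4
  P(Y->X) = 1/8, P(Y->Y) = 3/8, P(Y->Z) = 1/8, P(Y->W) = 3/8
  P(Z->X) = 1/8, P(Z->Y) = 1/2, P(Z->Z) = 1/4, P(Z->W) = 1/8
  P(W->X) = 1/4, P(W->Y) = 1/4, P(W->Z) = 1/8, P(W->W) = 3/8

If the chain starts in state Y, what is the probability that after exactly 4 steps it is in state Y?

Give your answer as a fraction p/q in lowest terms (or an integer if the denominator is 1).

Computing P^4 by repeated multiplication:
P^1 =
  X: [1/8, 1/4, 3/8, 1/4]
  Y: [1/8, 3/8, 1/8, 3/8]
  Z: [1/8, 1/2, 1/4, 1/8]
  W: [1/4, 1/4, 1/8, 3/8]
P^2 =
  X: [5/32, 3/8, 13/64, 17/64]
  Y: [11/64, 21/64, 11/64, 21/64]
  Z: [9/64, 3/8, 3/16, 19/64]
  W: [11/64, 5/16, 13/64, 5/16]
P^3 =
  X: [81/512, 89/256, 97/512, 39/128]
  Y: [85/512, 171/512, 97/512, 159/512]
  Z: [83/512, 11/32, 47/256, 159/512]
  W: [21/128, 87/256, 99/512, 155/512]
P^4 =
  X: [167/1024, 349/1024, 771/4096, 1261/4096]
  Y: [671/4096, 1389/4096, 779/4096, 1257/4096]
  Z: [671/4096, 347/1024, 193/1024, 1265/4096]
  W: [667/4096, 349/1024, 779/4096, 627/2048]

(P^4)[Y -> Y] = 1389/4096

Answer: 1389/4096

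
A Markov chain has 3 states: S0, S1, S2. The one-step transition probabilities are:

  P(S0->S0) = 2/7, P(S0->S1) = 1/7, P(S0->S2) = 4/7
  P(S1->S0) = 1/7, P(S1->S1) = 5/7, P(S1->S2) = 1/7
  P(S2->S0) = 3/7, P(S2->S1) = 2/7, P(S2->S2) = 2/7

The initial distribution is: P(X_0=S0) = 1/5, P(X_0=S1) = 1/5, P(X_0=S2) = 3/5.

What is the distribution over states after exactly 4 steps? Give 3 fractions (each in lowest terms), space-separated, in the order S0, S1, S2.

Answer: 3261/12005 723/1715 3683/12005

Derivation:
Propagating the distribution step by step (d_{t+1} = d_t * P):
d_0 = (S0=1/5, S1=1/5, S2=3/5)
  d_1[S0] = 1/5*2/7 + 1/5*1/7 + 3/5*3/7 = 12/35
  d_1[S1] = 1/5*1/7 + 1/5*5/7 + 3/5*2/7 = 12/35
  d_1[S2] = 1/5*4/7 + 1/5*1/7 + 3/5*2/7 = 11/35
d_1 = (S0=12/35, S1=12/35, S2=11/35)
  d_2[S0] = 12/35*2/7 + 12/35*1/7 + 11/35*3/7 = 69/245
  d_2[S1] = 12/35*1/7 + 12/35*5/7 + 11/35*2/7 = 94/245
  d_2[S2] = 12/35*4/7 + 12/35*1/7 + 11/35*2/7 = 82/245
d_2 = (S0=69/245, S1=94/245, S2=82/245)
  d_3[S0] = 69/245*2/7 + 94/245*1/7 + 82/245*3/7 = 478/1715
  d_3[S1] = 69/245*1/7 + 94/245*5/7 + 82/245*2/7 = 703/1715
  d_3[S2] = 69/245*4/7 + 94/245*1/7 + 82/245*2/7 = 534/1715
d_3 = (S0=478/1715, S1=703/1715, S2=534/1715)
  d_4[S0] = 478/1715*2/7 + 703/1715*1/7 + 534/1715*3/7 = 3261/12005
  d_4[S1] = 478/1715*1/7 + 703/1715*5/7 + 534/1715*2/7 = 723/1715
  d_4[S2] = 478/1715*4/7 + 703/1715*1/7 + 534/1715*2/7 = 3683/12005
d_4 = (S0=3261/12005, S1=723/1715, S2=3683/12005)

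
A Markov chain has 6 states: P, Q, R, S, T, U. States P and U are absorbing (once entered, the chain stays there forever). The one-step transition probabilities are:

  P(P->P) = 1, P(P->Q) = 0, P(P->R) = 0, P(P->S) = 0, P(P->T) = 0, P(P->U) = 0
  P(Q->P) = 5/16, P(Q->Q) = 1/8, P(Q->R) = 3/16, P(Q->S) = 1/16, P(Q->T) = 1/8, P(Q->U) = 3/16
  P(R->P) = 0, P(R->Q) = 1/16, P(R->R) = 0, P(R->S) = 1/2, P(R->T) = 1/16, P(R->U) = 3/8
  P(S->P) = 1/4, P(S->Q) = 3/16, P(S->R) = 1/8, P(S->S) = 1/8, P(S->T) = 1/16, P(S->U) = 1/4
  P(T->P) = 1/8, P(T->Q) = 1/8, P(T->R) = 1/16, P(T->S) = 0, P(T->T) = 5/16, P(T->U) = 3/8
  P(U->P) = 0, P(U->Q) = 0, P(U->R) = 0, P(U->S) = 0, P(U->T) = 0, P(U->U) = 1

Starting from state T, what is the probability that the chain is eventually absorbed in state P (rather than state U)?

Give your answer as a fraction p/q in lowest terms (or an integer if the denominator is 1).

Answer: 4269/14423

Derivation:
Let a_i = P(absorbed in P | start in state i).
Boundary conditions: a_P = 1, a_U = 0.
For each transient state i, a_i = sum_j P(i->j) * a_j:
  a_Q = 5/16*a_P + 1/8*a_Q + 3/16*a_R + 1/16*a_S + 1/8*a_T + 3/16*a_U
  a_R = 0*a_P + 1/16*a_Q + 0*a_R + 1/2*a_S + 1/16*a_T + 3/8*a_U
  a_S = 1/4*a_P + 3/16*a_Q + 1/8*a_R + 1/8*a_S + 1/16*a_T + 1/4*a_U
  a_T = 1/8*a_P + 1/8*a_Q + 1/16*a_R + 0*a_S + 5/16*a_T + 3/8*a_U

Substituting a_P = 1 and a_U = 0, rearrange to (I - Q) a = r where r[i] = P(i -> P):
  [7/8, -3/16, -1/16, -1/8] . (a_Q, a_R, a_S, a_T) = 5/16
  [-1/16, 1, -1/2, -1/16] . (a_Q, a_R, a_S, a_T) = 0
  [-3/16, -1/8, 7/8, -1/16] . (a_Q, a_R, a_S, a_T) = 1/4
  [-1/8, -1/16, 0, 11/16] . (a_Q, a_R, a_S, a_T) = 1/8

Solving yields:
  a_Q = 7075/14423
  a_R = 3963/14423
  a_S = 6508/14423
  a_T = 4269/14423

Starting state is T, so the absorption probability is a_T = 4269/14423.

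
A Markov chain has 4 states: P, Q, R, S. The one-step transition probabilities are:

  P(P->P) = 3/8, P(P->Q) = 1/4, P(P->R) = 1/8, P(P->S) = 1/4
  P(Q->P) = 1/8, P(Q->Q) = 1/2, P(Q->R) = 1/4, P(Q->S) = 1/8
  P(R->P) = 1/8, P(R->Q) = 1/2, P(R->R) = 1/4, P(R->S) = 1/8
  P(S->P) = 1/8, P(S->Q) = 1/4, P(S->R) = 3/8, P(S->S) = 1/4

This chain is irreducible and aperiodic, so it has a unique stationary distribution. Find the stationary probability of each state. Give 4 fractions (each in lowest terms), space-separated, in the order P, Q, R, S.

Answer: 1/6 5/12 1/4 1/6

Derivation:
The stationary distribution satisfies pi = pi * P, i.e.:
  pi_P = 3/8*pi_P + 1/8*pi_Q + 1/8*pi_R + 1/8*pi_S
  pi_Q = 1/4*pi_P + 1/2*pi_Q + 1/2*pi_R + 1/4*pi_S
  pi_R = 1/8*pi_P + 1/4*pi_Q + 1/4*pi_R + 3/8*pi_S
  pi_S = 1/4*pi_P + 1/8*pi_Q + 1/8*pi_R + 1/4*pi_S
with normalization: pi_P + pi_Q + pi_R + pi_S = 1.

Using the first 3 balance equations plus normalization, the linear system A*pi = b is:
  [-5/8, 1/8, 1/8, 1/8] . pi = 0
  [1/4, -1/2, 1/2, 1/4] . pi = 0
  [1/8, 1/4, -3/4, 3/8] . pi = 0
  [1, 1, 1, 1] . pi = 1

Solving yields:
  pi_P = 1/6
  pi_Q = 5/12
  pi_R = 1/4
  pi_S = 1/6

Verification (pi * P):
  1/6*3/8 + 5/12*1/8 + 1/4*1/8 + 1/6*1/8 = 1/6 = pi_P  (ok)
  1/6*1/4 + 5/12*1/2 + 1/4*1/2 + 1/6*1/4 = 5/12 = pi_Q  (ok)
  1/6*1/8 + 5/12*1/4 + 1/4*1/4 + 1/6*3/8 = 1/4 = pi_R  (ok)
  1/6*1/4 + 5/12*1/8 + 1/4*1/8 + 1/6*1/4 = 1/6 = pi_S  (ok)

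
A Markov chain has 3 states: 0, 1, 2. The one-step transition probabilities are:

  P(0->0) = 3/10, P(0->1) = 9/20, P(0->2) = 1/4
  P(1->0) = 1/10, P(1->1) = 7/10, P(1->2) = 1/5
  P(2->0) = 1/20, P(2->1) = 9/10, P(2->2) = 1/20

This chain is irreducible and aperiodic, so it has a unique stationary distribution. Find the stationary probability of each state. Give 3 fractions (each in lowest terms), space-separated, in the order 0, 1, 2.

The stationary distribution satisfies pi = pi * P, i.e.:
  pi_0 = 3/10*pi_0 + 1/10*pi_1 + 1/20*pi_2
  pi_1 = 9/20*pi_0 + 7/10*pi_1 + 9/10*pi_2
  pi_2 = 1/4*pi_0 + 1/5*pi_1 + 1/20*pi_2
with normalization: pi_0 + pi_1 + pi_2 = 1.

Using the first 2 balance equations plus normalization, the linear system A*pi = b is:
  [-7/10, 1/10, 1/20] . pi = 0
  [9/20, -3/10, 9/10] . pi = 0
  [1, 1, 1] . pi = 1

Solving yields:
  pi_0 = 14/123
  pi_1 = 29/41
  pi_2 = 22/123

Verification (pi * P):
  14/123*3/10 + 29/41*1/10 + 22/123*1/20 = 14/123 = pi_0  (ok)
  14/123*9/20 + 29/41*7/10 + 22/123*9/10 = 29/41 = pi_1  (ok)
  14/123*1/4 + 29/41*1/5 + 22/123*1/20 = 22/123 = pi_2  (ok)

Answer: 14/123 29/41 22/123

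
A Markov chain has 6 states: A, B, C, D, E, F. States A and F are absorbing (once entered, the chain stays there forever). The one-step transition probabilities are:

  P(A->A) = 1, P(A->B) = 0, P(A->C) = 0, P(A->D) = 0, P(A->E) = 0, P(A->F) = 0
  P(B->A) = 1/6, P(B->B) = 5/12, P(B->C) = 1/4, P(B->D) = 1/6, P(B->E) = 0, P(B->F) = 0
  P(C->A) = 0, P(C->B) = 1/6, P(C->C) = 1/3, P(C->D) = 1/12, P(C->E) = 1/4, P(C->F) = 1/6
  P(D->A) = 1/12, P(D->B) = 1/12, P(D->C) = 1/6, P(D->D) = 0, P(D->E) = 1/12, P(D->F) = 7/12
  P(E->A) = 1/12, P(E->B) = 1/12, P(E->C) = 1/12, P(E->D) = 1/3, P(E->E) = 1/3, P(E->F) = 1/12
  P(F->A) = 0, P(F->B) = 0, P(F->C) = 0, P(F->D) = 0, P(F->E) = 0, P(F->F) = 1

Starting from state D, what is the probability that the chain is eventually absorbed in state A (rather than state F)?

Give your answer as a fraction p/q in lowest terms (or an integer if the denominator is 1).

Answer: 689/3672

Derivation:
Let a_i = P(absorbed in A | start in state i).
Boundary conditions: a_A = 1, a_F = 0.
For each transient state i, a_i = sum_j P(i->j) * a_j:
  a_B = 1/6*a_A + 5/12*a_B + 1/4*a_C + 1/6*a_D + 0*a_E + 0*a_F
  a_C = 0*a_A + 1/6*a_B + 1/3*a_C + 1/12*a_D + 1/4*a_E + 1/6*a_F
  a_D = 1/12*a_A + 1/12*a_B + 1/6*a_C + 0*a_D + 1/12*a_E + 7/12*a_F
  a_E = 1/12*a_A + 1/12*a_B + 1/12*a_C + 1/3*a_D + 1/3*a_E + 1/12*a_F

Substituting a_A = 1 and a_F = 0, rearrange to (I - Q) a = r where r[i] = P(i -> A):
  [7/12, -1/4, -1/6, 0] . (a_B, a_C, a_D, a_E) = 1/6
  [-1/6, 2/3, -1/12, -1/4] . (a_B, a_C, a_D, a_E) = 0
  [-1/12, -1/6, 1, -1/12] . (a_B, a_C, a_D, a_E) = 1/12
  [-1/12, -1/12, -1/3, 2/3] . (a_B, a_C, a_D, a_E) = 1/12

Solving yields:
  a_B = 1639/3672
  a_C = 917/3672
  a_D = 689/3672
  a_E = 1123/3672

Starting state is D, so the absorption probability is a_D = 689/3672.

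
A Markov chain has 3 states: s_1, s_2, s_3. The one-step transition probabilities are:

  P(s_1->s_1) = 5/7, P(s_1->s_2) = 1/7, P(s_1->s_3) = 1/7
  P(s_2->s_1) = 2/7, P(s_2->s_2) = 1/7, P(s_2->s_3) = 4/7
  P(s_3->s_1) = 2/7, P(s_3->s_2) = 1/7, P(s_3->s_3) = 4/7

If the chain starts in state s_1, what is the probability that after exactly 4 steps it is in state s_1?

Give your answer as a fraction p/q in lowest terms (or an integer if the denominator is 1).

Computing P^4 by repeated multiplication:
P^1 =
  s_1: [5/7, 1/7, 1/7]
  s_2: [2/7, 1/7, 4/7]
  s_3: [2/7, 1/7, 4/7]
P^2 =
  s_1: [29/49, 1/7, 13/49]
  s_2: [20/49, 1/7, 22/49]
  s_3: [20/49, 1/7, 22/49]
P^3 =
  s_1: [185/343, 1/7, 109/343]
  s_2: [158/343, 1/7, 136/343]
  s_3: [158/343, 1/7, 136/343]
P^4 =
  s_1: [1241/2401, 1/7, 817/2401]
  s_2: [1160/2401, 1/7, 898/2401]
  s_3: [1160/2401, 1/7, 898/2401]

(P^4)[s_1 -> s_1] = 1241/2401

Answer: 1241/2401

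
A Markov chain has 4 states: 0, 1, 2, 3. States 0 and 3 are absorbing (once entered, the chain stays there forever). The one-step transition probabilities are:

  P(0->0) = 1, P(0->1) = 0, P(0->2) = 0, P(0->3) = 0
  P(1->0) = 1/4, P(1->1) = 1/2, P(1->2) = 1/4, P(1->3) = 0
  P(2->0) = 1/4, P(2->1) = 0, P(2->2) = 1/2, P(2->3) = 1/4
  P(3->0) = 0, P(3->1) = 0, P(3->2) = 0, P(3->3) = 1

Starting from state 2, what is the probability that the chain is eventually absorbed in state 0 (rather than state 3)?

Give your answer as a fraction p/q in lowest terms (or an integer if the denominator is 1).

Let a_i = P(absorbed in 0 | start in state i).
Boundary conditions: a_0 = 1, a_3 = 0.
For each transient state i, a_i = sum_j P(i->j) * a_j:
  a_1 = 1/4*a_0 + 1/2*a_1 + 1/4*a_2 + 0*a_3
  a_2 = 1/4*a_0 + 0*a_1 + 1/2*a_2 + 1/4*a_3

Substituting a_0 = 1 and a_3 = 0, rearrange to (I - Q) a = r where r[i] = P(i -> 0):
  [1/2, -1/4] . (a_1, a_2) = 1/4
  [0, 1/2] . (a_1, a_2) = 1/4

Solving yields:
  a_1 = 3/4
  a_2 = 1/2

Starting state is 2, so the absorption probability is a_2 = 1/2.

Answer: 1/2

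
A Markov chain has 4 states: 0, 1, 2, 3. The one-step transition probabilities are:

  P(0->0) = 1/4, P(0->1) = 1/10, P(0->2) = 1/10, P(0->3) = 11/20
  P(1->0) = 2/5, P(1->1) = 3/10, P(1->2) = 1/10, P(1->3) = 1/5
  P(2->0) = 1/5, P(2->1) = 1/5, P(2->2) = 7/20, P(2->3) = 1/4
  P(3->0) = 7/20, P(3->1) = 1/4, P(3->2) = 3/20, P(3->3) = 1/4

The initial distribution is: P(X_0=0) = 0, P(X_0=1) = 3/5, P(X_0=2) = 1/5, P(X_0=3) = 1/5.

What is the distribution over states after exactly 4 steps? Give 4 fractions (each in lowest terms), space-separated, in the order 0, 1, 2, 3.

Propagating the distribution step by step (d_{t+1} = d_t * P):
d_0 = (0=0, 1=3/5, 2=1/5, 3=1/5)
  d_1[0] = 0*1/4 + 3/5*2/5 + 1/5*1/5 + 1/5*7/20 = 7/20
  d_1[1] = 0*1/10 + 3/5*3/10 + 1/5*1/5 + 1/5*1/4 = 27/100
  d_1[2] = 0*1/10 + 3/5*1/10 + 1/5*7/20 + 1/5*3/20 = 4/25
  d_1[3] = 0*11/20 + 3/5*1/5 + 1/5*1/4 + 1/5*1/4 = 11/50
d_1 = (0=7/20, 1=27/100, 2=4/25, 3=11/50)
  d_2[0] = 7/20*1/4 + 27/100*2/5 + 4/25*1/5 + 11/50*7/20 = 609/2000
  d_2[1] = 7/20*1/10 + 27/100*3/10 + 4/25*1/5 + 11/50*1/4 = 203/1000
  d_2[2] = 7/20*1/10 + 27/100*1/10 + 4/25*7/20 + 11/50*3/20 = 151/1000
  d_2[3] = 7/20*11/20 + 27/100*1/5 + 4/25*1/4 + 11/50*1/4 = 683/2000
d_2 = (0=609/2000, 1=203/1000, 2=151/1000, 3=683/2000)
  d_3[0] = 609/2000*1/4 + 203/1000*2/5 + 151/1000*1/5 + 683/2000*7/20 = 6141/20000
  d_3[1] = 609/2000*1/10 + 203/1000*3/10 + 151/1000*1/5 + 683/2000*1/4 = 8277/40000
  d_3[2] = 609/2000*1/10 + 203/1000*1/10 + 151/1000*7/20 + 683/2000*3/20 = 6193/40000
  d_3[3] = 609/2000*11/20 + 203/1000*1/5 + 151/1000*1/4 + 683/2000*1/4 = 207/625
d_3 = (0=6141/20000, 1=8277/40000, 2=6193/40000, 3=207/625)
  d_4[0] = 6141/20000*1/4 + 8277/40000*2/5 + 6193/40000*1/5 + 207/625*7/20 = 122567/400000
  d_4[1] = 6141/20000*1/10 + 8277/40000*3/10 + 6193/40000*1/5 + 207/625*1/4 = 82619/400000
  d_4[2] = 6141/20000*1/10 + 8277/40000*1/10 + 6193/40000*7/20 + 207/625*3/20 = 124213/800000
  d_4[3] = 6141/20000*11/20 + 8277/40000*1/5 + 6193/40000*1/4 + 207/625*1/4 = 53083/160000
d_4 = (0=122567/400000, 1=82619/400000, 2=124213/800000, 3=53083/160000)

Answer: 122567/400000 82619/400000 124213/800000 53083/160000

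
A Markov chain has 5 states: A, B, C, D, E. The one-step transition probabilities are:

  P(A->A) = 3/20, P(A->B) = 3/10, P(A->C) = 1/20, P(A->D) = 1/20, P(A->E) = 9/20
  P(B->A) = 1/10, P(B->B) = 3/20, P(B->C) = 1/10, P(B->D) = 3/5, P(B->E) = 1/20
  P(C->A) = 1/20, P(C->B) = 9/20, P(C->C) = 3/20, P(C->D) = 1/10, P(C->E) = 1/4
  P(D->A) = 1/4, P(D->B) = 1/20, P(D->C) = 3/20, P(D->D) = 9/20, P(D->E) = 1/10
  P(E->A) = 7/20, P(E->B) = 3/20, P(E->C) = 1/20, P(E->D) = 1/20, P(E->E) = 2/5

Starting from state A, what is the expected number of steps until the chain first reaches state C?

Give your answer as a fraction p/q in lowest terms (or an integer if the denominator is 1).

Answer: 5360/443

Derivation:
Let h_i = expected steps to first reach C from state i.
Boundary: h_C = 0.
First-step equations for the other states:
  h_A = 1 + 3/20*h_A + 3/10*h_B + 1/20*h_C + 1/20*h_D + 9/20*h_E
  h_B = 1 + 1/10*h_A + 3/20*h_B + 1/10*h_C + 3/5*h_D + 1/20*h_E
  h_D = 1 + 1/4*h_A + 1/20*h_B + 3/20*h_C + 9/20*h_D + 1/10*h_E
  h_E = 1 + 7/20*h_A + 3/20*h_B + 1/20*h_C + 1/20*h_D + 2/5*h_E

Substituting h_C = 0 and rearranging gives the linear system (I - Q) h = 1:
  [17/20, -3/10, -1/20, -9/20] . (h_A, h_B, h_D, h_E) = 1
  [-1/10, 17/20, -3/5, -1/20] . (h_A, h_B, h_D, h_E) = 1
  [-1/4, -1/20, 11/20, -1/10] . (h_A, h_B, h_D, h_E) = 1
  [-7/20, -3/20, -1/20, 3/5] . (h_A, h_B, h_D, h_E) = 1

Solving yields:
  h_A = 5360/443
  h_B = 4765/443
  h_D = 4665/443
  h_E = 5445/443

Starting state is A, so the expected hitting time is h_A = 5360/443.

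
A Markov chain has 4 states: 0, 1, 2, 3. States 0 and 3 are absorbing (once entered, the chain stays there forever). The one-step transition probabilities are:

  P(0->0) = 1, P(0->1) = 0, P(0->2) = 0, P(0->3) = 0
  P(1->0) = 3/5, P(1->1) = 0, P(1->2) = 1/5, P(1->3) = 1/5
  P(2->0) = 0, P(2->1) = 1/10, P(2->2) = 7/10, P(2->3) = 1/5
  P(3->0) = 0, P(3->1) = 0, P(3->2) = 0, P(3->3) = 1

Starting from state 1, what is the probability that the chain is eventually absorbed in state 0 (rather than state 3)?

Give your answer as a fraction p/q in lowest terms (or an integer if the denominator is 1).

Let a_i = P(absorbed in 0 | start in state i).
Boundary conditions: a_0 = 1, a_3 = 0.
For each transient state i, a_i = sum_j P(i->j) * a_j:
  a_1 = 3/5*a_0 + 0*a_1 + 1/5*a_2 + 1/5*a_3
  a_2 = 0*a_0 + 1/10*a_1 + 7/10*a_2 + 1/5*a_3

Substituting a_0 = 1 and a_3 = 0, rearrange to (I - Q) a = r where r[i] = P(i -> 0):
  [1, -1/5] . (a_1, a_2) = 3/5
  [-1/10, 3/10] . (a_1, a_2) = 0

Solving yields:
  a_1 = 9/14
  a_2 = 3/14

Starting state is 1, so the absorption probability is a_1 = 9/14.

Answer: 9/14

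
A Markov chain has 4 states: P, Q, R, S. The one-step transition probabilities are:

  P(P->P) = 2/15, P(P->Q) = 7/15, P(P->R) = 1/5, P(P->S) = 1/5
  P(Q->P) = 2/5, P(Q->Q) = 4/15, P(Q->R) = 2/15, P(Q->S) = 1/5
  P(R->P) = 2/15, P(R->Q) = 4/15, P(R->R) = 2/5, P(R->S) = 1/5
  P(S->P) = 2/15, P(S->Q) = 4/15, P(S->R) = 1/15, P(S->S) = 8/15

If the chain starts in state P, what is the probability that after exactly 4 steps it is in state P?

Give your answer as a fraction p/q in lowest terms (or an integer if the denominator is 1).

Computing P^4 by repeated multiplication:
P^1 =
  P: [2/15, 7/15, 1/5, 1/5]
  Q: [2/5, 4/15, 2/15, 1/5]
  R: [2/15, 4/15, 2/5, 1/5]
  S: [2/15, 4/15, 1/15, 8/15]
P^2 =
  P: [58/225, 22/75, 41/225, 4/15]
  Q: [46/225, 26/75, 41/225, 4/15]
  R: [46/225, 22/75, 53/225, 4/15]
  S: [46/225, 22/75, 28/225, 17/45]
P^3 =
  P: [238/1125, 358/1125, 68/375, 13/45]
  Q: [254/1125, 346/1125, 8/45, 13/45]
  R: [238/1125, 346/1125, 24/125, 13/45]
  S: [238/1125, 346/1125, 523/3375, 44/135]
P^4 =
  P: [3682/16875, 1738/5625, 331/1875, 8/27]
  Q: [3634/16875, 1754/5625, 331/1875, 8/27]
  R: [3634/16875, 1738/5625, 1009/5625, 8/27]
  S: [3634/16875, 1738/5625, 8456/50625, 25/81]

(P^4)[P -> P] = 3682/16875

Answer: 3682/16875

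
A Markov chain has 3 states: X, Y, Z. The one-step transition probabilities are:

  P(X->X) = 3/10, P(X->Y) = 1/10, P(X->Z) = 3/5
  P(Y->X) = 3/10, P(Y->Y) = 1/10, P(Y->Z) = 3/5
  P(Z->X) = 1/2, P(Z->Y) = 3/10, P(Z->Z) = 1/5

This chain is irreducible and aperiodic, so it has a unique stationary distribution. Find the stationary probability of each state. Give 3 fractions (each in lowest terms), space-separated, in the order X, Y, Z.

The stationary distribution satisfies pi = pi * P, i.e.:
  pi_X = 3/10*pi_X + 3/10*pi_Y + 1/2*pi_Z
  pi_Y = 1/10*pi_X + 1/10*pi_Y + 3/10*pi_Z
  pi_Z = 3/5*pi_X + 3/5*pi_Y + 1/5*pi_Z
with normalization: pi_X + pi_Y + pi_Z = 1.

Using the first 2 balance equations plus normalization, the linear system A*pi = b is:
  [-7/10, 3/10, 1/2] . pi = 0
  [1/10, -9/10, 3/10] . pi = 0
  [1, 1, 1] . pi = 1

Solving yields:
  pi_X = 27/70
  pi_Y = 13/70
  pi_Z = 3/7

Verification (pi * P):
  27/70*3/10 + 13/70*3/10 + 3/7*1/2 = 27/70 = pi_X  (ok)
  27/70*1/10 + 13/70*1/10 + 3/7*3/10 = 13/70 = pi_Y  (ok)
  27/70*3/5 + 13/70*3/5 + 3/7*1/5 = 3/7 = pi_Z  (ok)

Answer: 27/70 13/70 3/7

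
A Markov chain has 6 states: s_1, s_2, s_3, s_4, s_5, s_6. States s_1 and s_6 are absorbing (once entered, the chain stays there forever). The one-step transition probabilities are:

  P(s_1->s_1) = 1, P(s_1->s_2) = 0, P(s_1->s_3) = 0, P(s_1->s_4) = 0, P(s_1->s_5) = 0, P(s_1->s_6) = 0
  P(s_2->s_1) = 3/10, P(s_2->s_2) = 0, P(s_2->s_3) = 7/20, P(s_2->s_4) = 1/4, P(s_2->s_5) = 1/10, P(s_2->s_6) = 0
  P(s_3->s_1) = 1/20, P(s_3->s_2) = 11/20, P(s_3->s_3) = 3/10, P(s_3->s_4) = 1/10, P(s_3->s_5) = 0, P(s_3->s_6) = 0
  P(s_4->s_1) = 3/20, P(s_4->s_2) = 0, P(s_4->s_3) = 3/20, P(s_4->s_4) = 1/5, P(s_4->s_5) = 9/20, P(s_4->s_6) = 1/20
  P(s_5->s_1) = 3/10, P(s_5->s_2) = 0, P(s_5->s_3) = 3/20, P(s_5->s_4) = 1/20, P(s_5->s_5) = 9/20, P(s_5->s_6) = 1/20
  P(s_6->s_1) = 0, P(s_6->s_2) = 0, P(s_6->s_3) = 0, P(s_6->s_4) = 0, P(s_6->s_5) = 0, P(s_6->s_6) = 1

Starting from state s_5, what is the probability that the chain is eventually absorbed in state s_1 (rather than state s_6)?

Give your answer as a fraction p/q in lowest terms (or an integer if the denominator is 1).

Let a_i = P(absorbed in s_1 | start in state i).
Boundary conditions: a_s_1 = 1, a_s_6 = 0.
For each transient state i, a_i = sum_j P(i->j) * a_j:
  a_s_2 = 3/10*a_s_1 + 0*a_s_2 + 7/20*a_s_3 + 1/4*a_s_4 + 1/10*a_s_5 + 0*a_s_6
  a_s_3 = 1/20*a_s_1 + 11/20*a_s_2 + 3/10*a_s_3 + 1/10*a_s_4 + 0*a_s_5 + 0*a_s_6
  a_s_4 = 3/20*a_s_1 + 0*a_s_2 + 3/20*a_s_3 + 1/5*a_s_4 + 9/20*a_s_5 + 1/20*a_s_6
  a_s_5 = 3/10*a_s_1 + 0*a_s_2 + 3/20*a_s_3 + 1/20*a_s_4 + 9/20*a_s_5 + 1/20*a_s_6

Substituting a_s_1 = 1 and a_s_6 = 0, rearrange to (I - Q) a = r where r[i] = P(i -> s_1):
  [1, -7/20, -1/4, -1/10] . (a_s_2, a_s_3, a_s_4, a_s_5) = 3/10
  [-11/20, 7/10, -1/10, 0] . (a_s_2, a_s_3, a_s_4, a_s_5) = 1/20
  [0, -3/20, 4/5, -9/20] . (a_s_2, a_s_3, a_s_4, a_s_5) = 3/20
  [0, -3/20, -1/20, 11/20] . (a_s_2, a_s_3, a_s_4, a_s_5) = 3/10

Solving yields:
  a_s_2 = 24923/27079
  a_s_3 = 24805/27079
  a_s_4 = 23019/27079
  a_s_5 = 23628/27079

Starting state is s_5, so the absorption probability is a_s_5 = 23628/27079.

Answer: 23628/27079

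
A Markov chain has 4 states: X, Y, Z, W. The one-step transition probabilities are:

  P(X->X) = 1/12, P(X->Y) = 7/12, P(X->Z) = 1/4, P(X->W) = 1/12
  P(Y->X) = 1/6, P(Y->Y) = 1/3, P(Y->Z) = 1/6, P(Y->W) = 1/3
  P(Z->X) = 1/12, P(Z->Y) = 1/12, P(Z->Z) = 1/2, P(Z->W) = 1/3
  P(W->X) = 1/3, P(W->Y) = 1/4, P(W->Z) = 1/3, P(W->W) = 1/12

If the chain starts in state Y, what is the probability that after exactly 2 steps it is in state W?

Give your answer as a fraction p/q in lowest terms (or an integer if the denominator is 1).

Answer: 5/24

Derivation:
Computing P^2 by repeated multiplication:
P^1 =
  X: [1/12, 7/12, 1/4, 1/12]
  Y: [1/6, 1/3, 1/6, 1/3]
  Z: [1/12, 1/12, 1/2, 1/3]
  W: [1/3, 1/4, 1/3, 1/12]
P^2 =
  X: [11/72, 41/144, 13/48, 7/24]
  Y: [7/36, 11/36, 7/24, 5/24]
  Z: [25/144, 29/144, 19/48, 11/48]
  W: [1/8, 47/144, 23/72, 11/48]

(P^2)[Y -> W] = 5/24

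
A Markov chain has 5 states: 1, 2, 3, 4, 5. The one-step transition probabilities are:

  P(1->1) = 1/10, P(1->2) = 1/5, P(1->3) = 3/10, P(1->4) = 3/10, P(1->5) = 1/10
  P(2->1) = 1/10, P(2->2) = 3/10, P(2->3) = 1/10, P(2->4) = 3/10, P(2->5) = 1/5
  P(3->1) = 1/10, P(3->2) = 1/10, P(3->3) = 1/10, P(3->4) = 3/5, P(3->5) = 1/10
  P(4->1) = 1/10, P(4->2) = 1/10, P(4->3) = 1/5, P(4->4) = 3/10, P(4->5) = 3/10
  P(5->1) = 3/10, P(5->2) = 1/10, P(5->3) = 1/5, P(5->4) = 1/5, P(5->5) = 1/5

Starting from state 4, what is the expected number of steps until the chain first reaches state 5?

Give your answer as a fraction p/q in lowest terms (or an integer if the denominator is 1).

Let h_i = expected steps to first reach 5 from state i.
Boundary: h_5 = 0.
First-step equations for the other states:
  h_1 = 1 + 1/10*h_1 + 1/5*h_2 + 3/10*h_3 + 3/10*h_4 + 1/10*h_5
  h_2 = 1 + 1/10*h_1 + 3/10*h_2 + 1/10*h_3 + 3/10*h_4 + 1/5*h_5
  h_3 = 1 + 1/10*h_1 + 1/10*h_2 + 1/10*h_3 + 3/5*h_4 + 1/10*h_5
  h_4 = 1 + 1/10*h_1 + 1/10*h_2 + 1/5*h_3 + 3/10*h_4 + 3/10*h_5

Substituting h_5 = 0 and rearranging gives the linear system (I - Q) h = 1:
  [9/10, -1/5, -3/10, -3/10] . (h_1, h_2, h_3, h_4) = 1
  [-1/10, 7/10, -1/10, -3/10] . (h_1, h_2, h_3, h_4) = 1
  [-1/10, -1/10, 9/10, -3/5] . (h_1, h_2, h_3, h_4) = 1
  [-1/10, -1/10, -1/5, 7/10] . (h_1, h_2, h_3, h_4) = 1

Solving yields:
  h_1 = 10810/2029
  h_2 = 9700/2029
  h_3 = 10400/2029
  h_4 = 8800/2029

Starting state is 4, so the expected hitting time is h_4 = 8800/2029.

Answer: 8800/2029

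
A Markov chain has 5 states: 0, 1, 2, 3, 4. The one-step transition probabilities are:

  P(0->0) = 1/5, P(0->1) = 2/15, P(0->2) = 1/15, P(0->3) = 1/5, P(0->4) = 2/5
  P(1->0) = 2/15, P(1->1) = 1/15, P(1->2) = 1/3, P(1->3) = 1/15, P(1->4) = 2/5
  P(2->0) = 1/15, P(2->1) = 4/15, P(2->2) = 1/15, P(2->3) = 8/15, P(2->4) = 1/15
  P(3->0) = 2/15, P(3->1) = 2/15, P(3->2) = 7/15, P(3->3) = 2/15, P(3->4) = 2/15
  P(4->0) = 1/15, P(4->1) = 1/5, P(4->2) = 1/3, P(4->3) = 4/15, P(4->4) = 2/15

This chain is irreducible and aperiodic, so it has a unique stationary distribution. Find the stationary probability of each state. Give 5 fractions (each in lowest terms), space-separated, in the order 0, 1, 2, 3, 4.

Answer: 641/5819 5947/34914 4670/17457 9137/34914 302/1587

Derivation:
The stationary distribution satisfies pi = pi * P, i.e.:
  pi_0 = 1/5*pi_0 + 2/15*pi_1 + 1/15*pi_2 + 2/15*pi_3 + 1/15*pi_4
  pi_1 = 2/15*pi_0 + 1/15*pi_1 + 4/15*pi_2 + 2/15*pi_3 + 1/5*pi_4
  pi_2 = 1/15*pi_0 + 1/3*pi_1 + 1/15*pi_2 + 7/15*pi_3 + 1/3*pi_4
  pi_3 = 1/5*pi_0 + 1/15*pi_1 + 8/15*pi_2 + 2/15*pi_3 + 4/15*pi_4
  pi_4 = 2/5*pi_0 + 2/5*pi_1 + 1/15*pi_2 + 2/15*pi_3 + 2/15*pi_4
with normalization: pi_0 + pi_1 + pi_2 + pi_3 + pi_4 = 1.

Using the first 4 balance equations plus normalization, the linear system A*pi = b is:
  [-4/5, 2/15, 1/15, 2/15, 1/15] . pi = 0
  [2/15, -14/15, 4/15, 2/15, 1/5] . pi = 0
  [1/15, 1/3, -14/15, 7/15, 1/3] . pi = 0
  [1/5, 1/15, 8/15, -13/15, 4/15] . pi = 0
  [1, 1, 1, 1, 1] . pi = 1

Solving yields:
  pi_0 = 641/5819
  pi_1 = 5947/34914
  pi_2 = 4670/17457
  pi_3 = 9137/34914
  pi_4 = 302/1587

Verification (pi * P):
  641/5819*1/5 + 5947/34914*2/15 + 4670/17457*1/15 + 9137/34914*2/15 + 302/1587*1/15 = 641/5819 = pi_0  (ok)
  641/5819*2/15 + 5947/34914*1/15 + 4670/17457*4/15 + 9137/34914*2/15 + 302/1587*1/5 = 5947/34914 = pi_1  (ok)
  641/5819*1/15 + 5947/34914*1/3 + 4670/17457*1/15 + 9137/34914*7/15 + 302/1587*1/3 = 4670/17457 = pi_2  (ok)
  641/5819*1/5 + 5947/34914*1/15 + 4670/17457*8/15 + 9137/34914*2/15 + 302/1587*4/15 = 9137/34914 = pi_3  (ok)
  641/5819*2/5 + 5947/34914*2/5 + 4670/17457*1/15 + 9137/34914*2/15 + 302/1587*2/15 = 302/1587 = pi_4  (ok)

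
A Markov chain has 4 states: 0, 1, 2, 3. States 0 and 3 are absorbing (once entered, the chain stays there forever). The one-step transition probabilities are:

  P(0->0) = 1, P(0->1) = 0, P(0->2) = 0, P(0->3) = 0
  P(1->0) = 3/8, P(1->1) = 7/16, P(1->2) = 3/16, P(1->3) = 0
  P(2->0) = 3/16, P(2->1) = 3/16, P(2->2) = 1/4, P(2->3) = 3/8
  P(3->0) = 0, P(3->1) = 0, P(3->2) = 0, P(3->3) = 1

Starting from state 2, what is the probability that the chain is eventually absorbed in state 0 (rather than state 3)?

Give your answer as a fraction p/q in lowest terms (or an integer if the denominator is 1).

Answer: 5/11

Derivation:
Let a_i = P(absorbed in 0 | start in state i).
Boundary conditions: a_0 = 1, a_3 = 0.
For each transient state i, a_i = sum_j P(i->j) * a_j:
  a_1 = 3/8*a_0 + 7/16*a_1 + 3/16*a_2 + 0*a_3
  a_2 = 3/16*a_0 + 3/16*a_1 + 1/4*a_2 + 3/8*a_3

Substituting a_0 = 1 and a_3 = 0, rearrange to (I - Q) a = r where r[i] = P(i -> 0):
  [9/16, -3/16] . (a_1, a_2) = 3/8
  [-3/16, 3/4] . (a_1, a_2) = 3/16

Solving yields:
  a_1 = 9/11
  a_2 = 5/11

Starting state is 2, so the absorption probability is a_2 = 5/11.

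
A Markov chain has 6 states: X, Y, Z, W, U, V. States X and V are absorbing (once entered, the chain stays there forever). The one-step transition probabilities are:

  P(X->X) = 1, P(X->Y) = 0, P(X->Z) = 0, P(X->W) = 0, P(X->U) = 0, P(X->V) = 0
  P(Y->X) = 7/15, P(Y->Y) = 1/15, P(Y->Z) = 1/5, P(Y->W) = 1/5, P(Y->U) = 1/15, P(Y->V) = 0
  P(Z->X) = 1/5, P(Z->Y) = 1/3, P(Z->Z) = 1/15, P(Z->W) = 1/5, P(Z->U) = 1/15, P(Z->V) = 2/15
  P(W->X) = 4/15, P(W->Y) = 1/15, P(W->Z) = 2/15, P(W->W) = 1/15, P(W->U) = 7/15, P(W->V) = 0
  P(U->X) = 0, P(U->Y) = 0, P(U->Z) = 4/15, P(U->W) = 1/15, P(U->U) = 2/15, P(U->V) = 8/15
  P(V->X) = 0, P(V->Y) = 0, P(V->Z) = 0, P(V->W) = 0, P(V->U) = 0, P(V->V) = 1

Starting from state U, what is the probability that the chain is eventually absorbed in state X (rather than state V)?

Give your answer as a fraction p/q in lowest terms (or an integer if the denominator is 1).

Answer: 6257/26815

Derivation:
Let a_i = P(absorbed in X | start in state i).
Boundary conditions: a_X = 1, a_V = 0.
For each transient state i, a_i = sum_j P(i->j) * a_j:
  a_Y = 7/15*a_X + 1/15*a_Y + 1/5*a_Z + 1/5*a_W + 1/15*a_U + 0*a_V
  a_Z = 1/5*a_X + 1/3*a_Y + 1/15*a_Z + 1/5*a_W + 1/15*a_U + 2/15*a_V
  a_W = 4/15*a_X + 1/15*a_Y + 2/15*a_Z + 1/15*a_W + 7/15*a_U + 0*a_V
  a_U = 0*a_X + 0*a_Y + 4/15*a_Z + 1/15*a_W + 2/15*a_U + 8/15*a_V

Substituting a_X = 1 and a_V = 0, rearrange to (I - Q) a = r where r[i] = P(i -> X):
  [14/15, -1/5, -1/5, -1/15] . (a_Y, a_Z, a_W, a_U) = 7/15
  [-1/3, 14/15, -1/5, -1/15] . (a_Y, a_Z, a_W, a_U) = 1/5
  [-1/15, -2/15, 14/15, -7/15] . (a_Y, a_Z, a_W, a_U) = 4/15
  [0, -4/15, -1/15, 13/15] . (a_Y, a_Z, a_W, a_U) = 0

Solving yields:
  a_Y = 4113/5363
  a_Z = 3335/5363
  a_W = 14641/26815
  a_U = 6257/26815

Starting state is U, so the absorption probability is a_U = 6257/26815.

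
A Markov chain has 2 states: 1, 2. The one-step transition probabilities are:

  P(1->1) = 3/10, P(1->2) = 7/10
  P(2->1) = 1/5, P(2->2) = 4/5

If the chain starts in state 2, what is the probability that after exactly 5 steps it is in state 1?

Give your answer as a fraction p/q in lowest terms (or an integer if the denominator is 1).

Computing P^5 by repeated multiplication:
P^1 =
  1: [3/10, 7/10]
  2: [1/5, 4/5]
P^2 =
  1: [23/100, 77/100]
  2: [11/50, 39/50]
P^3 =
  1: [223/1000, 777/1000]
  2: [111/500, 389/500]
P^4 =
  1: [2223/10000, 7777/10000]
  2: [1111/5000, 3889/5000]
P^5 =
  1: [22223/100000, 77777/100000]
  2: [11111/50000, 38889/50000]

(P^5)[2 -> 1] = 11111/50000

Answer: 11111/50000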